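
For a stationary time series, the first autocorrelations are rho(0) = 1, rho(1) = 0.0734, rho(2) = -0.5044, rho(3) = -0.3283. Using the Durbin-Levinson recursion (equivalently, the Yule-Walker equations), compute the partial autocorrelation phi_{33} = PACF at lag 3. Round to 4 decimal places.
\phi_{33} = -0.3200

The PACF at lag k is phi_{kk}, the last component of the solution
to the Yule-Walker system G_k phi = r_k where
  (G_k)_{ij} = rho(|i - j|), (r_k)_i = rho(i), i,j = 1..k.
Equivalently, Durbin-Levinson gives phi_{kk} iteratively:
  phi_{11} = rho(1)
  phi_{kk} = [rho(k) - sum_{j=1..k-1} phi_{k-1,j} rho(k-j)]
            / [1 - sum_{j=1..k-1} phi_{k-1,j} rho(j)],
  phi_{k,j} = phi_{k-1,j} - phi_{kk} phi_{k-1,k-j},  j = 1..k-1.
Step k = 1:
  phi_11 = rho(1) = 0.0734.
Step k = 2:
  phi_22 = [rho(2) - phi_11 rho(1)] / [1 - phi_11 rho(1)] = [-0.5044 - (0.0734)(0.0734)] / [1 - (0.0734)(0.0734)]
         = -0.50978756 / 0.99461244 = -0.512549.
  Update: phi_21 = phi_11 - phi_22 phi_11 = 0.0734 - (-0.512549)(0.0734) = 0.111021.
Step k = 3:
  phi_33 = [rho(3) - phi_21 rho(2) - phi_22 rho(1)] / [1 - phi_21 rho(1) - phi_22 rho(2)]
    numerator   = -0.3283 - (0.111021)(-0.5044) - (-0.512549)(0.0734) = -0.23467987
    denominator = 1 - (0.111021)(0.0734) - (-0.512549)(-0.5044) = 0.73332136
  phi_33 = -0.23467987 / 0.73332136 = -0.32.
Therefore phi_{33} = -0.3200.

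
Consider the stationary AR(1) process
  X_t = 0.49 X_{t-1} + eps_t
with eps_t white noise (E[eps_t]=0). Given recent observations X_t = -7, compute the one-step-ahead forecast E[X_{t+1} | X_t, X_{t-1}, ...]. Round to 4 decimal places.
E[X_{t+1} \mid \mathcal F_t] = -3.4300

For an AR(p) model X_t = c + sum_i phi_i X_{t-i} + eps_t, the
one-step-ahead conditional mean is
  E[X_{t+1} | X_t, ...] = c + sum_i phi_i X_{t+1-i}.
Substitute known values:
  E[X_{t+1} | ...] = (0.49) * (-7)
                   = -3.4300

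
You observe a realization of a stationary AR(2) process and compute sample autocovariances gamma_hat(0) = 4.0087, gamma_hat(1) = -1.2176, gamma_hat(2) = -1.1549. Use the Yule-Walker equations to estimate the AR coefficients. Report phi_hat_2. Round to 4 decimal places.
\hat\phi_{2} = -0.4190

The Yule-Walker equations for an AR(p) process read, in matrix form,
  Gamma_p phi = r_p,   with   (Gamma_p)_{ij} = gamma(|i - j|),
                       (r_p)_i = gamma(i),   i,j = 1..p.
Substitute the sample gammas (Toeplitz matrix and right-hand side of size 2):
  Gamma_p = [[4.0087, -1.2176], [-1.2176, 4.0087]]
  r_p     = [-1.2176, -1.1549]
Written out:
  4.0087 phi_1 - 1.2176 phi_2 = -1.2176
  -1.2176 phi_1 + 4.0087 phi_2 = -1.1549
Solve by Cramer's rule:
  det = gamma(0)^2 - gamma(1)^2 = (4.0087)^2 - (-1.2176)^2 = 16.06967569 - 1.48254976 = 14.58712593
  phi_hat_1 = [gamma(1) gamma(0) - gamma(1) gamma(2)] / det = [(-1.2176)(4.0087) - (-1.2176)(-1.1549)] / 14.58712593 = -6.28719936 / 14.58712593 = -0.431
  phi_hat_2 = [gamma(0) gamma(2) - gamma(1)^2] / det = [(4.0087)(-1.1549) - (-1.2176)^2] / 14.58712593 = -6.11219739 / 14.58712593 = -0.419
So phi_hat = [-0.4310, -0.4190].
Therefore phi_hat_2 = -0.4190.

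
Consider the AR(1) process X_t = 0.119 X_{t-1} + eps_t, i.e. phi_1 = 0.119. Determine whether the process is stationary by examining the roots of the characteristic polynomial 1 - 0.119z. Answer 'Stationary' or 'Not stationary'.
\text{Stationary}

The AR(p) characteristic polynomial is P(z) = 1 - 0.119z.
Stationarity requires all roots to lie outside the unit circle, i.e. |z| > 1 for every root.
This is linear in z: 1 + (-0.119) z = 0  =>  z = -1/(-0.119) = 8.403361,  |z| = 8.403361.
Moduli of all roots: 8.4034.
All moduli strictly greater than 1? Yes.
Verdict: Stationary.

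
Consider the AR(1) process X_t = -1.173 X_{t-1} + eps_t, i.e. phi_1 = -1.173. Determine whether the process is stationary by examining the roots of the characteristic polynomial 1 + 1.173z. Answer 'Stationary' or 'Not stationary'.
\text{Not stationary}

The AR(p) characteristic polynomial is P(z) = 1 + 1.173z.
Stationarity requires all roots to lie outside the unit circle, i.e. |z| > 1 for every root.
This is linear in z: 1 + (1.173) z = 0  =>  z = -1/(1.173) = -0.852515,  |z| = 0.852515.
Moduli of all roots: 0.8525.
All moduli strictly greater than 1? No.
Verdict: Not stationary.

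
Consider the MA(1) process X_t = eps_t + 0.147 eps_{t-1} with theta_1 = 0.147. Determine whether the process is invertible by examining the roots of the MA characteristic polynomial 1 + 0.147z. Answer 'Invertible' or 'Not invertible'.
\text{Invertible}

The MA(q) characteristic polynomial is P(z) = 1 + 0.147z.
Invertibility requires all roots to lie outside the unit circle, i.e. |z| > 1 for every root.
This is linear in z: 1 + (0.147) z = 0  =>  z = -1/(0.147) = -6.802721,  |z| = 6.802721.
Moduli of all roots: 6.8027.
All moduli strictly greater than 1? Yes.
Verdict: Invertible.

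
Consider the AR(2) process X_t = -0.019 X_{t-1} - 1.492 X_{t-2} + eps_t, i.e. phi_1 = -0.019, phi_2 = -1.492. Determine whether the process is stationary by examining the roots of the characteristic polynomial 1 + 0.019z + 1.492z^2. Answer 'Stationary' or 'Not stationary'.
\text{Not stationary}

The AR(p) characteristic polynomial is P(z) = 1 + 0.019z + 1.492z^2.
Stationarity requires all roots to lie outside the unit circle, i.e. |z| > 1 for every root.
Set 1 + (0.019) z + (1.492) z^2 = 0, i.e. a z^2 + b z + c = 0 with a = 1.492, b = 0.019, c = 1.
Discriminant D = b^2 - 4ac = (0.019)^2 - 4*(1.492)*1 = 0.000361 - (5.968) = -5.967639.
D < 0, so the roots are the complex-conjugate pair z = (-b +/- i sqrt(-D)) / (2a) = -0.0064 +/- 0.8187i.
For a conjugate pair |z|^2 = z * conj(z) = (product of roots) = c/a = 1/(1.492) = 0.670241, so |z| = sqrt(0.670241) = 0.8187 for both roots.
Moduli of all roots: 0.8187, 0.8187.
All moduli strictly greater than 1? No.
Verdict: Not stationary.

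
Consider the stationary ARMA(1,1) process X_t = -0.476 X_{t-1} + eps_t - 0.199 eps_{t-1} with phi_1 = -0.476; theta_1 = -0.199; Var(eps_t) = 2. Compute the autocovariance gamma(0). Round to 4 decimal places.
\gamma(0) = 3.1782

Multiply the model equation by X_{t-k} and take expectations. With theta_0 = psi_0 = 1 and psi_j the MA(infinity) weights, this gives
  gamma(k) - sum_i phi_i gamma(k-i) = c_k,
  c_k = sigma^2 * sum_{j=k..q} theta_j psi_{j-k}   (c_k = 0 for k > q),
using gamma(-m) = gamma(m).
psi-weights needed (psi_j = theta_j + sum_i phi_i psi_{j-i}):
  psi_1 = theta_1 + phi_1 = -0.199 + (-0.476) = -0.675
Right-hand sides:
  c_0 = sigma^2 (1 + theta_1 psi_1) = 2 * (1 + (-0.199)(-0.675)) = 2 * 1.134325 = 2.26865
  c_1 = sigma^2 theta_1 = 2 * (-0.199) = -0.398
  c_2 = 0
Equations for k = 0 and k = 1 (AR order 1):
  gamma(0) = phi_1 gamma(1) + c_0
  gamma(1) = phi_1 gamma(0) + c_1
Substituting the second into the first: gamma(0) (1 - phi_1^2) = c_0 + phi_1 c_1, so
  gamma(0) = (c_0 + phi_1 c_1) / (1 - phi_1^2) = (2.26865 + (-0.476)(-0.398)) / (1 - (-0.476)^2) = 2.458098 / 0.773424 = 3.178202.
Therefore gamma(0) = 3.1782 (to 4 decimal places).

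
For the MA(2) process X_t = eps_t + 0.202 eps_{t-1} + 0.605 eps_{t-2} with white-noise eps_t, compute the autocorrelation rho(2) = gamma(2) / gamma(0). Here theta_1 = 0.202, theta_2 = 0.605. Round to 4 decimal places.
\rho(2) = 0.4300

For an MA(q) process with theta_0 = 1, the autocovariance is
  gamma(k) = sigma^2 * sum_{i=0..q-k} theta_i * theta_{i+k},
and rho(k) = gamma(k) / gamma(0). Sigma^2 cancels.
  numerator   = (1)*(0.605) = 0.605.
  denominator = (1)^2 + (0.202)^2 + (0.605)^2 = 1.406829.
  rho(2) = 0.605 / 1.406829 = 0.4300.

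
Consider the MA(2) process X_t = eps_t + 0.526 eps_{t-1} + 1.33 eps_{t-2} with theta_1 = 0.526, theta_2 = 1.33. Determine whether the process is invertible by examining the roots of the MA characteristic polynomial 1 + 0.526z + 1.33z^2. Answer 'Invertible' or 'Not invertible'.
\text{Not invertible}

The MA(q) characteristic polynomial is P(z) = 1 + 0.526z + 1.33z^2.
Invertibility requires all roots to lie outside the unit circle, i.e. |z| > 1 for every root.
Set 1 + (0.526) z + (1.33) z^2 = 0, i.e. a z^2 + b z + c = 0 with a = 1.33, b = 0.526, c = 1.
Discriminant D = b^2 - 4ac = (0.526)^2 - 4*(1.33)*1 = 0.276676 - (5.32) = -5.043324.
D < 0, so the roots are the complex-conjugate pair z = (-b +/- i sqrt(-D)) / (2a) = -0.1977 +/- 0.8443i.
For a conjugate pair |z|^2 = z * conj(z) = (product of roots) = c/a = 1/(1.33) = 0.75188, so |z| = sqrt(0.75188) = 0.8671 for both roots.
Moduli of all roots: 0.8671, 0.8671.
All moduli strictly greater than 1? No.
Verdict: Not invertible.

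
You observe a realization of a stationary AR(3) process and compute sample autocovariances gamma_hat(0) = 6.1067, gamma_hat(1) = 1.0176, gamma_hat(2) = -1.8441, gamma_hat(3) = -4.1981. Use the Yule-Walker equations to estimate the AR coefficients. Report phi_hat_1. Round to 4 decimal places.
\hat\phi_{1} = 0.0010

The Yule-Walker equations for an AR(p) process read, in matrix form,
  Gamma_p phi = r_p,   with   (Gamma_p)_{ij} = gamma(|i - j|),
                       (r_p)_i = gamma(i),   i,j = 1..p.
Substitute the sample gammas (Toeplitz matrix and right-hand side of size 3):
  Gamma_p = [[6.1067, 1.0176, -1.8441], [1.0176, 6.1067, 1.0176], [-1.8441, 1.0176, 6.1067]]
  r_p     = [1.0176, -1.8441, -4.1981]
Written out (R1..R3):
  (R1) 6.1067 phi_1 + 1.0176 phi_2 - 1.8441 phi_3 = 1.0176
  (R2) 1.0176 phi_1 + 6.1067 phi_2 + 1.0176 phi_3 = -1.8441
  (R3) -1.8441 phi_1 + 1.0176 phi_2 + 6.1067 phi_3 = -4.1981
Gaussian elimination:
  R2 <- R2 - (1.0176/6.1067) R1 = R2 - (0.166637) R1:  5.937131 phi_2 + 1.324895 phi_3 = -2.013669
  R3 <- R3 - (-1.8441/6.1067) R1 = R3 - (-0.30198) R1:  1.324895 phi_2 + 5.549819 phi_3 = -3.890805
  R3 <- R3 - (1.324895/5.937131) R2 = R3 - (0.223154) R2:  5.254163 phi_3 = -3.441447
Back-substitution:
  phi_hat_3 = -3.441447 / 5.254163 = -0.654994
  phi_hat_2 = (-2.013669 - (1.324895)(-0.654994)) / 5.937131 = -0.193001
  phi_hat_1 = (1.0176 - (1.0176)(-0.193001) - (-1.8441)(-0.654994)) / 6.1067 = 0.001003
So phi_hat = [0.0010, -0.1930, -0.6550].
Therefore phi_hat_1 = 0.0010.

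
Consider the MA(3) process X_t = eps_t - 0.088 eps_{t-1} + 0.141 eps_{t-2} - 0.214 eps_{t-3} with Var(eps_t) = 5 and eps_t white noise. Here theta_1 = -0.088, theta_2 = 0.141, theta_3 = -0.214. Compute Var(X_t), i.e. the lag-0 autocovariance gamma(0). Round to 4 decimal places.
\gamma(0) = 5.3671

For an MA(q) process X_t = eps_t + sum_i theta_i eps_{t-i} with
Var(eps_t) = sigma^2, the variance is
  gamma(0) = sigma^2 * (1 + sum_i theta_i^2).
  sum_i theta_i^2 = (-0.088)^2 + (0.141)^2 + (-0.214)^2 = 0.007744 + 0.019881 + 0.045796 = 0.073421.
  gamma(0) = 5 * (1 + 0.073421) = 5 * 1.073421 = 5.367105, which rounds to 5.3671.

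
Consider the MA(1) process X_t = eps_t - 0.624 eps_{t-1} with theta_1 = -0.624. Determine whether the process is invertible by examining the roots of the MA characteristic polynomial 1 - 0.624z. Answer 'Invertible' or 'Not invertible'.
\text{Invertible}

The MA(q) characteristic polynomial is P(z) = 1 - 0.624z.
Invertibility requires all roots to lie outside the unit circle, i.e. |z| > 1 for every root.
This is linear in z: 1 + (-0.624) z = 0  =>  z = -1/(-0.624) = 1.602564,  |z| = 1.602564.
Moduli of all roots: 1.6026.
All moduli strictly greater than 1? Yes.
Verdict: Invertible.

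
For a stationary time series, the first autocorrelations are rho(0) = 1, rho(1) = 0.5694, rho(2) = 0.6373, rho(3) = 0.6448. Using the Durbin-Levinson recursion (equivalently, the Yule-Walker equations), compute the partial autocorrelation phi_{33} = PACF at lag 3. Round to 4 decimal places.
\phi_{33} = 0.3509

The PACF at lag k is phi_{kk}, the last component of the solution
to the Yule-Walker system G_k phi = r_k where
  (G_k)_{ij} = rho(|i - j|), (r_k)_i = rho(i), i,j = 1..k.
Equivalently, Durbin-Levinson gives phi_{kk} iteratively:
  phi_{11} = rho(1)
  phi_{kk} = [rho(k) - sum_{j=1..k-1} phi_{k-1,j} rho(k-j)]
            / [1 - sum_{j=1..k-1} phi_{k-1,j} rho(j)],
  phi_{k,j} = phi_{k-1,j} - phi_{kk} phi_{k-1,k-j},  j = 1..k-1.
Step k = 1:
  phi_11 = rho(1) = 0.5694.
Step k = 2:
  phi_22 = [rho(2) - phi_11 rho(1)] / [1 - phi_11 rho(1)] = [0.6373 - (0.5694)(0.5694)] / [1 - (0.5694)(0.5694)]
         = 0.31308364 / 0.67578364 = 0.46329.
  Update: phi_21 = phi_11 - phi_22 phi_11 = 0.5694 - (0.46329)(0.5694) = 0.305603.
Step k = 3:
  phi_33 = [rho(3) - phi_21 rho(2) - phi_22 rho(1)] / [1 - phi_21 rho(1) - phi_22 rho(2)]
    numerator   = 0.6448 - (0.305603)(0.6373) - (0.46329)(0.5694) = 0.18624214
    denominator = 1 - (0.305603)(0.5694) - (0.46329)(0.6373) = 0.5307352
  phi_33 = 0.18624214 / 0.5307352 = 0.3509.
Therefore phi_{33} = 0.3509.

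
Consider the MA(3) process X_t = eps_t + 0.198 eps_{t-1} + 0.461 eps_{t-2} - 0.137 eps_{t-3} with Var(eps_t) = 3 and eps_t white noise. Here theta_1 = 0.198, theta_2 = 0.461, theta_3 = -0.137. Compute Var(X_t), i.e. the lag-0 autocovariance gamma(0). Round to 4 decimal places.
\gamma(0) = 3.8115

For an MA(q) process X_t = eps_t + sum_i theta_i eps_{t-i} with
Var(eps_t) = sigma^2, the variance is
  gamma(0) = sigma^2 * (1 + sum_i theta_i^2).
  sum_i theta_i^2 = (0.198)^2 + (0.461)^2 + (-0.137)^2 = 0.039204 + 0.212521 + 0.018769 = 0.270494.
  gamma(0) = 3 * (1 + 0.270494) = 3 * 1.270494 = 3.811482, which rounds to 3.8115.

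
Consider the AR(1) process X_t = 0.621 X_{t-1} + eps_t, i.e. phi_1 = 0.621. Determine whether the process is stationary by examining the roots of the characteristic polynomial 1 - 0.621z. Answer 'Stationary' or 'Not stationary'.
\text{Stationary}

The AR(p) characteristic polynomial is P(z) = 1 - 0.621z.
Stationarity requires all roots to lie outside the unit circle, i.e. |z| > 1 for every root.
This is linear in z: 1 + (-0.621) z = 0  =>  z = -1/(-0.621) = 1.610306,  |z| = 1.610306.
Moduli of all roots: 1.6103.
All moduli strictly greater than 1? Yes.
Verdict: Stationary.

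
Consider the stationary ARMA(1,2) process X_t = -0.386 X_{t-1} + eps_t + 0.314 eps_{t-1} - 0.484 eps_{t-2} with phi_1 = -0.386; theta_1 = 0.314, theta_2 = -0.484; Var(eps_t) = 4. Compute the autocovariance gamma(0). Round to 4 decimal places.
\gamma(0) = 4.9990

Multiply the model equation by X_{t-k} and take expectations. With theta_0 = psi_0 = 1 and psi_j the MA(infinity) weights, this gives
  gamma(k) - sum_i phi_i gamma(k-i) = c_k,
  c_k = sigma^2 * sum_{j=k..q} theta_j psi_{j-k}   (c_k = 0 for k > q),
using gamma(-m) = gamma(m).
psi-weights needed (psi_j = theta_j + sum_i phi_i psi_{j-i}):
  psi_1 = theta_1 + phi_1 = 0.314 + (-0.386) = -0.072
  psi_2 = theta_2 + phi_1 psi_1 = -0.484 + (-0.386)(-0.072) = -0.456208
Right-hand sides:
  c_0 = sigma^2 (1 + theta_1 psi_1 + theta_2 psi_2) = 4 * (1 + (0.314)(-0.072) + (-0.484)(-0.456208)) = 4 * 1.198197 = 4.792787
  c_1 = sigma^2 (theta_1 + theta_2 psi_1) = 4 * (0.314 + (-0.484)(-0.072)) = 1.395392
  c_2 = sigma^2 theta_2 = 4 * (-0.484) = -1.936
Equations for k = 0 and k = 1 (AR order 1):
  gamma(0) = phi_1 gamma(1) + c_0
  gamma(1) = phi_1 gamma(0) + c_1
Substituting the second into the first: gamma(0) (1 - phi_1^2) = c_0 + phi_1 c_1, so
  gamma(0) = (c_0 + phi_1 c_1) / (1 - phi_1^2) = (4.792787 + (-0.386)(1.395392)) / (1 - (-0.386)^2) = 4.254165 / 0.851004 = 4.998996.
Therefore gamma(0) = 4.9990 (to 4 decimal places).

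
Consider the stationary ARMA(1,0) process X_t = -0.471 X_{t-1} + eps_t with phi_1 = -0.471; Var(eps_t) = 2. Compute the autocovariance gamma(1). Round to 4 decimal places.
\gamma(1) = -1.2105

Multiply the model equation by X_{t-k} and take expectations. With theta_0 = psi_0 = 1 and psi_j the MA(infinity) weights, this gives
  gamma(k) - sum_i phi_i gamma(k-i) = c_k,
  c_k = sigma^2 * sum_{j=k..q} theta_j psi_{j-k}   (c_k = 0 for k > q),
using gamma(-m) = gamma(m).
Pure AR (q = 0): c_0 = sigma^2 = 2, c_k = 0 for k >= 1.
Equations for k = 0 and k = 1 (AR order 1):
  gamma(0) = phi_1 gamma(1) + c_0
  gamma(1) = phi_1 gamma(0) + c_1
Substituting the second into the first: gamma(0) (1 - phi_1^2) = c_0 + phi_1 c_1, so
  gamma(0) = c_0 / (1 - phi_1^2) = 2 / (1 - (-0.471)^2) = 2 / 0.778159 = 2.570169.
  gamma(1) = phi_1 gamma(0) = (-0.471)(2.570169) = -1.21055.
Therefore gamma(1) = -1.2105 (to 4 decimal places).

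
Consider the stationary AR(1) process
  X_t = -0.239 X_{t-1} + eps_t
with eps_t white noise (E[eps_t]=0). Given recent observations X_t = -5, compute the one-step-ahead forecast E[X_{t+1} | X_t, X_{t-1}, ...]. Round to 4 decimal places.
E[X_{t+1} \mid \mathcal F_t] = 1.1950

For an AR(p) model X_t = c + sum_i phi_i X_{t-i} + eps_t, the
one-step-ahead conditional mean is
  E[X_{t+1} | X_t, ...] = c + sum_i phi_i X_{t+1-i}.
Substitute known values:
  E[X_{t+1} | ...] = (-0.239) * (-5)
                   = 1.1950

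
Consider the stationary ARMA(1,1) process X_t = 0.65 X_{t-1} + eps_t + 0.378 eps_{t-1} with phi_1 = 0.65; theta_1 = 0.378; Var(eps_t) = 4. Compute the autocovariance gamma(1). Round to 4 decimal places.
\gamma(1) = 8.8698

Multiply the model equation by X_{t-k} and take expectations. With theta_0 = psi_0 = 1 and psi_j the MA(infinity) weights, this gives
  gamma(k) - sum_i phi_i gamma(k-i) = c_k,
  c_k = sigma^2 * sum_{j=k..q} theta_j psi_{j-k}   (c_k = 0 for k > q),
using gamma(-m) = gamma(m).
psi-weights needed (psi_j = theta_j + sum_i phi_i psi_{j-i}):
  psi_1 = theta_1 + phi_1 = 0.378 + (0.65) = 1.028
Right-hand sides:
  c_0 = sigma^2 (1 + theta_1 psi_1) = 4 * (1 + (0.378)(1.028)) = 4 * 1.388584 = 5.554336
  c_1 = sigma^2 theta_1 = 4 * (0.378) = 1.512
  c_2 = 0
Equations for k = 0 and k = 1 (AR order 1):
  gamma(0) = phi_1 gamma(1) + c_0
  gamma(1) = phi_1 gamma(0) + c_1
Substituting the second into the first: gamma(0) (1 - phi_1^2) = c_0 + phi_1 c_1, so
  gamma(0) = (c_0 + phi_1 c_1) / (1 - phi_1^2) = (5.554336 + (0.65)(1.512)) / (1 - (0.65)^2) = 6.537136 / 0.5775 = 11.319716.
  gamma(1) = phi_1 gamma(0) + c_1 = (0.65)(11.319716) + (1.512) = 8.869815.
Therefore gamma(1) = 8.8698 (to 4 decimal places).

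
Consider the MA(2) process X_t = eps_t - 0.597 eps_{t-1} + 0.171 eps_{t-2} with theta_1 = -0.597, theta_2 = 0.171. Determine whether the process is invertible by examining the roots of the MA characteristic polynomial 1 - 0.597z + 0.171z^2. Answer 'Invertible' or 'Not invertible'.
\text{Invertible}

The MA(q) characteristic polynomial is P(z) = 1 - 0.597z + 0.171z^2.
Invertibility requires all roots to lie outside the unit circle, i.e. |z| > 1 for every root.
Set 1 + (-0.597) z + (0.171) z^2 = 0, i.e. a z^2 + b z + c = 0 with a = 0.171, b = -0.597, c = 1.
Discriminant D = b^2 - 4ac = (-0.597)^2 - 4*(0.171)*1 = 0.356409 - (0.684) = -0.327591.
D < 0, so the roots are the complex-conjugate pair z = (-b +/- i sqrt(-D)) / (2a) = 1.7456 +/- 1.6736i.
For a conjugate pair |z|^2 = z * conj(z) = (product of roots) = c/a = 1/(0.171) = 5.847953, so |z| = sqrt(5.847953) = 2.4183 for both roots.
Moduli of all roots: 2.4183, 2.4183.
All moduli strictly greater than 1? Yes.
Verdict: Invertible.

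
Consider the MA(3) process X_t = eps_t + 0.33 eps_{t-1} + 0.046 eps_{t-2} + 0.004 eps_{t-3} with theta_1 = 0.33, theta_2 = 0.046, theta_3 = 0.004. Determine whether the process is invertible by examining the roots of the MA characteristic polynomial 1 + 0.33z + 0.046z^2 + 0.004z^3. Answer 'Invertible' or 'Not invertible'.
\text{Invertible}

The MA(q) characteristic polynomial is P(z) = 1 + 0.33z + 0.046z^2 + 0.004z^3.
Invertibility requires all roots to lie outside the unit circle, i.e. |z| > 1 for every root.
Degree 3: look for a simple real root z0 first, then factor out (1 - z/z0) and solve the remaining quadratic.
Testing z0 = -5: P(-5) = 1 + (0.33)(-5) + (0.046)(-5)^2 + (0.004)(-5)^3
  = 1 + (-1.65) + (1.15) + (-0.5) = 0.  So z_0 = -5 is a root, |z_0| = 5.
Divide out the factor (1 + 0.2 z) = (1 - z/z0) (since 1/z0 = -0.2):
  P(z) = (1 + 0.2 z)(1 + (0.13) z + (0.02) z^2)
  [check: z-coef 0.13 - (-0.2) = 0.33; z^2-coef 0.02 - (-0.2)(0.13) = 0.046; z^3-coef -(-0.2)(0.02) = 0.004.]
Remaining roots from the quadratic factor 1 + (0.13) z + (0.02) z^2:
  Set 1 + (0.13) z + (0.02) z^2 = 0, i.e. a z^2 + b z + c = 0 with a = 0.02, b = 0.13, c = 1.
  Discriminant D = b^2 - 4ac = (0.13)^2 - 4*(0.02)*1 = 0.0169 - (0.08) = -0.0631.
  D < 0, so the roots are the complex-conjugate pair z = (-b +/- i sqrt(-D)) / (2a) = -3.25 +/- 6.2799i.
  For a conjugate pair |z|^2 = z * conj(z) = (product of roots) = c/a = 1/(0.02) = 50, so |z| = sqrt(50) = 7.0711 for both roots.
Moduli of all roots: 5.0000, 7.0711, 7.0711.
All moduli strictly greater than 1? Yes.
Verdict: Invertible.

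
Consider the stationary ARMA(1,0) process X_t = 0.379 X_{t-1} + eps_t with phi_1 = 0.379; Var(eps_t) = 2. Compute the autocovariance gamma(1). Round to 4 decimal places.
\gamma(1) = 0.8851

Multiply the model equation by X_{t-k} and take expectations. With theta_0 = psi_0 = 1 and psi_j the MA(infinity) weights, this gives
  gamma(k) - sum_i phi_i gamma(k-i) = c_k,
  c_k = sigma^2 * sum_{j=k..q} theta_j psi_{j-k}   (c_k = 0 for k > q),
using gamma(-m) = gamma(m).
Pure AR (q = 0): c_0 = sigma^2 = 2, c_k = 0 for k >= 1.
Equations for k = 0 and k = 1 (AR order 1):
  gamma(0) = phi_1 gamma(1) + c_0
  gamma(1) = phi_1 gamma(0) + c_1
Substituting the second into the first: gamma(0) (1 - phi_1^2) = c_0 + phi_1 c_1, so
  gamma(0) = c_0 / (1 - phi_1^2) = 2 / (1 - (0.379)^2) = 2 / 0.856359 = 2.335469.
  gamma(1) = phi_1 gamma(0) = (0.379)(2.335469) = 0.885143.
Therefore gamma(1) = 0.8851 (to 4 decimal places).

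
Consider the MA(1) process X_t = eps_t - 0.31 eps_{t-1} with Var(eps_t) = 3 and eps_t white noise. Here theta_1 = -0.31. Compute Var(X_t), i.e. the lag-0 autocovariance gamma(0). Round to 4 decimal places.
\gamma(0) = 3.2883

For an MA(q) process X_t = eps_t + sum_i theta_i eps_{t-i} with
Var(eps_t) = sigma^2, the variance is
  gamma(0) = sigma^2 * (1 + sum_i theta_i^2).
  sum_i theta_i^2 = (-0.31)^2 = 0.0961.
  gamma(0) = 3 * (1 + 0.0961) = 3 * 1.0961 = 3.2883.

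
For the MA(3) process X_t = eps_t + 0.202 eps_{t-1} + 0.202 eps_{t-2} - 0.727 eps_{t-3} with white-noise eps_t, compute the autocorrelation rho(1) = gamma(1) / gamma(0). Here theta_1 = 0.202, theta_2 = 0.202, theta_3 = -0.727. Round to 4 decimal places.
\rho(1) = 0.0596

For an MA(q) process with theta_0 = 1, the autocovariance is
  gamma(k) = sigma^2 * sum_{i=0..q-k} theta_i * theta_{i+k},
and rho(k) = gamma(k) / gamma(0). Sigma^2 cancels.
  numerator   = (1)*(0.202) + (0.202)*(0.202) + (0.202)*(-0.727) = 0.09595.
  denominator = (1)^2 + (0.202)^2 + (0.202)^2 + (-0.727)^2 = 1.610137.
  rho(1) = 0.09595 / 1.610137 = 0.0596.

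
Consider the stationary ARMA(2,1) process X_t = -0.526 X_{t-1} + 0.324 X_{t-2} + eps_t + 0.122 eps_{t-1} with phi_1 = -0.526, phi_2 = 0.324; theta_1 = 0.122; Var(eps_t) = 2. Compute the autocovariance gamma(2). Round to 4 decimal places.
\gamma(2) = 3.2365

Multiply the model equation by X_{t-k} and take expectations. With theta_0 = psi_0 = 1 and psi_j the MA(infinity) weights, this gives
  gamma(k) - sum_i phi_i gamma(k-i) = c_k,
  c_k = sigma^2 * sum_{j=k..q} theta_j psi_{j-k}   (c_k = 0 for k > q),
using gamma(-m) = gamma(m).
psi-weights needed (psi_j = theta_j + sum_i phi_i psi_{j-i}):
  psi_1 = theta_1 + phi_1 = 0.122 + (-0.526) = -0.404
Right-hand sides:
  c_0 = sigma^2 (1 + theta_1 psi_1) = 2 * (1 + (0.122)(-0.404)) = 2 * 0.950712 = 1.901424
  c_1 = sigma^2 theta_1 = 2 * (0.122) = 0.244
  c_2 = 0
Equations for k = 0, 1, 2 (AR order 2, c_2 = 0):
  (E0) gamma(0) = phi_1 gamma(1) + phi_2 gamma(2) + c_0
  (E1) gamma(1) = phi_1 gamma(0) + phi_2 gamma(1) + c_1
  (E2) gamma(2) = phi_1 gamma(1) + phi_2 gamma(0)
From (E1): gamma(1) = A gamma(0) + B with
  A = phi_1 / (1 - phi_2) = -0.526 / 0.676 = -0.778107,   B = c_1 / (1 - phi_2) = 0.244 / 0.676 = 0.360947.
Insert (E2) into (E0): gamma(0) (1 - phi_2^2) = phi_1 (1 + phi_2) gamma(1) + c_0.
  phi_1 (1 + phi_2) = (-0.526)(1.324) = -0.696424,   1 - phi_2^2 = 0.895024.
Replace gamma(1) by A gamma(0) + B and collect gamma(0):
  gamma(0) [0.895024 - (-0.696424)(-0.778107)] = (-0.696424)(0.360947) + 1.901424
  gamma(0) * 0.353132 = 1.650052
  gamma(0) = 1.650052 / 0.353132 = 4.672622.
  gamma(1) = A gamma(0) + B = (-0.778107)(4.672622) + (0.360947) = -3.274851.
  gamma(2) = phi_1 gamma(1) + phi_2 gamma(0) = (-0.526)(-3.274851) + (0.324)(4.672622) = 3.236501.
Therefore gamma(2) = 3.2365 (to 4 decimal places).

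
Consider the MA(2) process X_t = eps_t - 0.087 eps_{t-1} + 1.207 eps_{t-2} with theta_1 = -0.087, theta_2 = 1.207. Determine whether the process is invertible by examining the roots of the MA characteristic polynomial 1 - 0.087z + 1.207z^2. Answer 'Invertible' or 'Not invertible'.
\text{Not invertible}

The MA(q) characteristic polynomial is P(z) = 1 - 0.087z + 1.207z^2.
Invertibility requires all roots to lie outside the unit circle, i.e. |z| > 1 for every root.
Set 1 + (-0.087) z + (1.207) z^2 = 0, i.e. a z^2 + b z + c = 0 with a = 1.207, b = -0.087, c = 1.
Discriminant D = b^2 - 4ac = (-0.087)^2 - 4*(1.207)*1 = 0.007569 - (4.828) = -4.820431.
D < 0, so the roots are the complex-conjugate pair z = (-b +/- i sqrt(-D)) / (2a) = 0.036 +/- 0.9095i.
For a conjugate pair |z|^2 = z * conj(z) = (product of roots) = c/a = 1/(1.207) = 0.8285, so |z| = sqrt(0.8285) = 0.9102 for both roots.
Moduli of all roots: 0.9102, 0.9102.
All moduli strictly greater than 1? No.
Verdict: Not invertible.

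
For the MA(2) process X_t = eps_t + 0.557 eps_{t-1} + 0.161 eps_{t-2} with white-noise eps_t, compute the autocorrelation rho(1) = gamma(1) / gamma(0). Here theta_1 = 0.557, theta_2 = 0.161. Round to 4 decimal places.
\rho(1) = 0.4840

For an MA(q) process with theta_0 = 1, the autocovariance is
  gamma(k) = sigma^2 * sum_{i=0..q-k} theta_i * theta_{i+k},
and rho(k) = gamma(k) / gamma(0). Sigma^2 cancels.
  numerator   = (1)*(0.557) + (0.557)*(0.161) = 0.646677.
  denominator = (1)^2 + (0.557)^2 + (0.161)^2 = 1.33617.
  rho(1) = 0.646677 / 1.33617 = 0.4840.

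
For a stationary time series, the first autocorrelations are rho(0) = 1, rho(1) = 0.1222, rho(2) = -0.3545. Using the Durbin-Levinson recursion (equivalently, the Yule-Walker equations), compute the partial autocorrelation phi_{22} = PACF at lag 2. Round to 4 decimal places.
\phi_{22} = -0.3750

The PACF at lag k is phi_{kk}, the last component of the solution
to the Yule-Walker system G_k phi = r_k where
  (G_k)_{ij} = rho(|i - j|), (r_k)_i = rho(i), i,j = 1..k.
Equivalently, Durbin-Levinson gives phi_{kk} iteratively:
  phi_{11} = rho(1)
  phi_{kk} = [rho(k) - sum_{j=1..k-1} phi_{k-1,j} rho(k-j)]
            / [1 - sum_{j=1..k-1} phi_{k-1,j} rho(j)],
  phi_{k,j} = phi_{k-1,j} - phi_{kk} phi_{k-1,k-j},  j = 1..k-1.
Step k = 1:
  phi_11 = rho(1) = 0.1222.
Step k = 2:
  phi_22 = [rho(2) - phi_11 rho(1)] / [1 - phi_11 rho(1)] = [-0.3545 - (0.1222)(0.1222)] / [1 - (0.1222)(0.1222)]
         = -0.36943284 / 0.98506716 = -0.375.
Therefore phi_{22} = -0.3750.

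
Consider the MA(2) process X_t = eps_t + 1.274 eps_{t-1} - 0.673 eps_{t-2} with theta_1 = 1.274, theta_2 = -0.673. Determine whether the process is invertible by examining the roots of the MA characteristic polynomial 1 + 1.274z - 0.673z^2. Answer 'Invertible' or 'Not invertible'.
\text{Not invertible}

The MA(q) characteristic polynomial is P(z) = 1 + 1.274z - 0.673z^2.
Invertibility requires all roots to lie outside the unit circle, i.e. |z| > 1 for every root.
Set 1 + (1.274) z + (-0.673) z^2 = 0, i.e. a z^2 + b z + c = 0 with a = -0.673, b = 1.274, c = 1.
Discriminant D = b^2 - 4ac = (1.274)^2 - 4*(-0.673)*1 = 1.623076 - (-2.692) = 4.315076.
D >= 0, so the roots are real: z = (-b +/- sqrt(D)) / (2a) = (-1.274 +/- 2.077276) / (-1.346).
  z_1 = (-1.274 + 2.077276) / (-1.346) = -0.5968,   |z_1| = 0.5968.
  z_2 = (-1.274 - 2.077276) / (-1.346) = 2.4898,   |z_2| = 2.4898.
Moduli of all roots: 0.5968, 2.4898.
All moduli strictly greater than 1? No.
Verdict: Not invertible.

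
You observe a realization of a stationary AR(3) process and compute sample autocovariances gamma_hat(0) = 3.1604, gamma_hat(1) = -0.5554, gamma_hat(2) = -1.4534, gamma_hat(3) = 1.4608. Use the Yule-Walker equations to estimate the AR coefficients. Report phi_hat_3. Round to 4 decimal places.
\hat\phi_{3} = 0.3490

The Yule-Walker equations for an AR(p) process read, in matrix form,
  Gamma_p phi = r_p,   with   (Gamma_p)_{ij} = gamma(|i - j|),
                       (r_p)_i = gamma(i),   i,j = 1..p.
Substitute the sample gammas (Toeplitz matrix and right-hand side of size 3):
  Gamma_p = [[3.1604, -0.5554, -1.4534], [-0.5554, 3.1604, -0.5554], [-1.4534, -0.5554, 3.1604]]
  r_p     = [-0.5554, -1.4534, 1.4608]
Written out (R1..R3):
  (R1) 3.1604 phi_1 - 0.5554 phi_2 - 1.4534 phi_3 = -0.5554
  (R2) -0.5554 phi_1 + 3.1604 phi_2 - 0.5554 phi_3 = -1.4534
  (R3) -1.4534 phi_1 - 0.5554 phi_2 + 3.1604 phi_3 = 1.4608
Gaussian elimination:
  R2 <- R2 - (-0.5554/3.1604) R1 = R2 - (-0.175737) R1:  3.062796 phi_2 - 0.810817 phi_3 = -1.551004
  R3 <- R3 - (-1.4534/3.1604) R1 = R3 - (-0.459878) R1:  -0.810817 phi_2 + 2.492013 phi_3 = 1.205383
  R3 <- R3 - (-0.810817/3.062796) R2 = R3 - (-0.264731) R2:  2.277364 phi_3 = 0.794785
Back-substitution:
  phi_hat_3 = 0.794785 / 2.277364 = 0.348993
  phi_hat_2 = (-1.551004 - (-0.810817)(0.348993)) / 3.062796 = -0.414012
  phi_hat_1 = (-0.5554 - (-0.5554)(-0.414012) - (-1.4534)(0.348993)) / 3.1604 = -0.088
So phi_hat = [-0.0880, -0.4140, 0.3490].
Therefore phi_hat_3 = 0.3490.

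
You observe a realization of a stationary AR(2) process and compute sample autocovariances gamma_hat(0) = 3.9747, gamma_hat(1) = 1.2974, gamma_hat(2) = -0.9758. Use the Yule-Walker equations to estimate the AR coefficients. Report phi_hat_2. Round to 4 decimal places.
\hat\phi_{2} = -0.3940

The Yule-Walker equations for an AR(p) process read, in matrix form,
  Gamma_p phi = r_p,   with   (Gamma_p)_{ij} = gamma(|i - j|),
                       (r_p)_i = gamma(i),   i,j = 1..p.
Substitute the sample gammas (Toeplitz matrix and right-hand side of size 2):
  Gamma_p = [[3.9747, 1.2974], [1.2974, 3.9747]]
  r_p     = [1.2974, -0.9758]
Written out:
  3.9747 phi_1 + 1.2974 phi_2 = 1.2974
  1.2974 phi_1 + 3.9747 phi_2 = -0.9758
Solve by Cramer's rule:
  det = gamma(0)^2 - gamma(1)^2 = (3.9747)^2 - (1.2974)^2 = 15.79824009 - 1.68324676 = 14.11499333
  phi_hat_1 = [gamma(1) gamma(0) - gamma(1) gamma(2)] / det = [(1.2974)(3.9747) - (1.2974)(-0.9758)] / 14.11499333 = 6.4227787 / 14.11499333 = 0.455
  phi_hat_2 = [gamma(0) gamma(2) - gamma(1)^2] / det = [(3.9747)(-0.9758) - (1.2974)^2] / 14.11499333 = -5.56175902 / 14.11499333 = -0.394
So phi_hat = [0.4550, -0.3940].
Therefore phi_hat_2 = -0.3940.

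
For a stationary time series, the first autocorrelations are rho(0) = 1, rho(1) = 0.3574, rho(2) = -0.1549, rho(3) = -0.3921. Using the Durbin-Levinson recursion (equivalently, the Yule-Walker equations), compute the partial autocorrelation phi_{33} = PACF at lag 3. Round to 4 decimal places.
\phi_{33} = -0.2600

The PACF at lag k is phi_{kk}, the last component of the solution
to the Yule-Walker system G_k phi = r_k where
  (G_k)_{ij} = rho(|i - j|), (r_k)_i = rho(i), i,j = 1..k.
Equivalently, Durbin-Levinson gives phi_{kk} iteratively:
  phi_{11} = rho(1)
  phi_{kk} = [rho(k) - sum_{j=1..k-1} phi_{k-1,j} rho(k-j)]
            / [1 - sum_{j=1..k-1} phi_{k-1,j} rho(j)],
  phi_{k,j} = phi_{k-1,j} - phi_{kk} phi_{k-1,k-j},  j = 1..k-1.
Step k = 1:
  phi_11 = rho(1) = 0.3574.
Step k = 2:
  phi_22 = [rho(2) - phi_11 rho(1)] / [1 - phi_11 rho(1)] = [-0.1549 - (0.3574)(0.3574)] / [1 - (0.3574)(0.3574)]
         = -0.28263476 / 0.87226524 = -0.324024.
  Update: phi_21 = phi_11 - phi_22 phi_11 = 0.3574 - (-0.324024)(0.3574) = 0.473206.
Step k = 3:
  phi_33 = [rho(3) - phi_21 rho(2) - phi_22 rho(1)] / [1 - phi_21 rho(1) - phi_22 rho(2)]
    numerator   = -0.3921 - (0.473206)(-0.1549) - (-0.324024)(0.3574) = -0.20299424
    denominator = 1 - (0.473206)(0.3574) - (-0.324024)(-0.1549) = 0.78068483
  phi_33 = -0.20299424 / 0.78068483 = -0.26.
Therefore phi_{33} = -0.2600.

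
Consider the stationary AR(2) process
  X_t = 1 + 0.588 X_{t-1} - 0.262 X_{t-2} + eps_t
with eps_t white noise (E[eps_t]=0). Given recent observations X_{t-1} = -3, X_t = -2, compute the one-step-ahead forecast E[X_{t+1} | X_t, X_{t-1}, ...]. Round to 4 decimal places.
E[X_{t+1} \mid \mathcal F_t] = 0.6100

For an AR(p) model X_t = c + sum_i phi_i X_{t-i} + eps_t, the
one-step-ahead conditional mean is
  E[X_{t+1} | X_t, ...] = c + sum_i phi_i X_{t+1-i}.
Substitute known values:
  E[X_{t+1} | ...] = 1 + (0.588) * (-2) + (-0.262) * (-3)
                   = 0.6100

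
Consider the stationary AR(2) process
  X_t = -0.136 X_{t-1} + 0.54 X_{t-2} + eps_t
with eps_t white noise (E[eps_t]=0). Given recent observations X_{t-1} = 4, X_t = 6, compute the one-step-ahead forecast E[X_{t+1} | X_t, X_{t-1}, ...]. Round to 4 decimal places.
E[X_{t+1} \mid \mathcal F_t] = 1.3440

For an AR(p) model X_t = c + sum_i phi_i X_{t-i} + eps_t, the
one-step-ahead conditional mean is
  E[X_{t+1} | X_t, ...] = c + sum_i phi_i X_{t+1-i}.
Substitute known values:
  E[X_{t+1} | ...] = (-0.136) * (6) + (0.54) * (4)
                   = 1.3440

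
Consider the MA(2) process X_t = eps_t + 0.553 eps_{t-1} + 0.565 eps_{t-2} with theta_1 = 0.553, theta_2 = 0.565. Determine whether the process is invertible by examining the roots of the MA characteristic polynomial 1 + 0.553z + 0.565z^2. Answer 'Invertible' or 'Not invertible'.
\text{Invertible}

The MA(q) characteristic polynomial is P(z) = 1 + 0.553z + 0.565z^2.
Invertibility requires all roots to lie outside the unit circle, i.e. |z| > 1 for every root.
Set 1 + (0.553) z + (0.565) z^2 = 0, i.e. a z^2 + b z + c = 0 with a = 0.565, b = 0.553, c = 1.
Discriminant D = b^2 - 4ac = (0.553)^2 - 4*(0.565)*1 = 0.305809 - (2.26) = -1.954191.
D < 0, so the roots are the complex-conjugate pair z = (-b +/- i sqrt(-D)) / (2a) = -0.4894 +/- 1.2371i.
For a conjugate pair |z|^2 = z * conj(z) = (product of roots) = c/a = 1/(0.565) = 1.769912, so |z| = sqrt(1.769912) = 1.3304 for both roots.
Moduli of all roots: 1.3304, 1.3304.
All moduli strictly greater than 1? Yes.
Verdict: Invertible.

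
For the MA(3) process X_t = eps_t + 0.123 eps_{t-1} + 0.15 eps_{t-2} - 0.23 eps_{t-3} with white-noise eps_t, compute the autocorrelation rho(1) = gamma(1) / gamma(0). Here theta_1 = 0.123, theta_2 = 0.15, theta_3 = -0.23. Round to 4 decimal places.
\rho(1) = 0.0981

For an MA(q) process with theta_0 = 1, the autocovariance is
  gamma(k) = sigma^2 * sum_{i=0..q-k} theta_i * theta_{i+k},
and rho(k) = gamma(k) / gamma(0). Sigma^2 cancels.
  numerator   = (1)*(0.123) + (0.123)*(0.15) + (0.15)*(-0.23) = 0.10695.
  denominator = (1)^2 + (0.123)^2 + (0.15)^2 + (-0.23)^2 = 1.090529.
  rho(1) = 0.10695 / 1.090529 = 0.0981.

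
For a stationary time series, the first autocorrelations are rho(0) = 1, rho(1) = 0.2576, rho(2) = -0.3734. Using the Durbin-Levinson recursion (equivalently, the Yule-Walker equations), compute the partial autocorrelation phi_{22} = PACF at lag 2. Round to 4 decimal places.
\phi_{22} = -0.4710

The PACF at lag k is phi_{kk}, the last component of the solution
to the Yule-Walker system G_k phi = r_k where
  (G_k)_{ij} = rho(|i - j|), (r_k)_i = rho(i), i,j = 1..k.
Equivalently, Durbin-Levinson gives phi_{kk} iteratively:
  phi_{11} = rho(1)
  phi_{kk} = [rho(k) - sum_{j=1..k-1} phi_{k-1,j} rho(k-j)]
            / [1 - sum_{j=1..k-1} phi_{k-1,j} rho(j)],
  phi_{k,j} = phi_{k-1,j} - phi_{kk} phi_{k-1,k-j},  j = 1..k-1.
Step k = 1:
  phi_11 = rho(1) = 0.2576.
Step k = 2:
  phi_22 = [rho(2) - phi_11 rho(1)] / [1 - phi_11 rho(1)] = [-0.3734 - (0.2576)(0.2576)] / [1 - (0.2576)(0.2576)]
         = -0.43975776 / 0.93364224 = -0.471.
Therefore phi_{22} = -0.4710.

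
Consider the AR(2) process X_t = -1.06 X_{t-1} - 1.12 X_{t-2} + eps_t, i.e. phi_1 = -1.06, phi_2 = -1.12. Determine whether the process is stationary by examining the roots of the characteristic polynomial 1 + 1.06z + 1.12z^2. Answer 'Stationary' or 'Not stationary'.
\text{Not stationary}

The AR(p) characteristic polynomial is P(z) = 1 + 1.06z + 1.12z^2.
Stationarity requires all roots to lie outside the unit circle, i.e. |z| > 1 for every root.
Set 1 + (1.06) z + (1.12) z^2 = 0, i.e. a z^2 + b z + c = 0 with a = 1.12, b = 1.06, c = 1.
Discriminant D = b^2 - 4ac = (1.06)^2 - 4*(1.12)*1 = 1.1236 - (4.48) = -3.3564.
D < 0, so the roots are the complex-conjugate pair z = (-b +/- i sqrt(-D)) / (2a) = -0.4732 +/- 0.8179i.
For a conjugate pair |z|^2 = z * conj(z) = (product of roots) = c/a = 1/(1.12) = 0.892857, so |z| = sqrt(0.892857) = 0.9449 for both roots.
Moduli of all roots: 0.9449, 0.9449.
All moduli strictly greater than 1? No.
Verdict: Not stationary.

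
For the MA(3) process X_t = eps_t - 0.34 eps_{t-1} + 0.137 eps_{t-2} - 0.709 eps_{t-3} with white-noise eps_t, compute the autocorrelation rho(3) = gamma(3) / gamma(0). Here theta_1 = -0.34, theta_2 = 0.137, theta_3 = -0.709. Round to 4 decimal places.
\rho(3) = -0.4331

For an MA(q) process with theta_0 = 1, the autocovariance is
  gamma(k) = sigma^2 * sum_{i=0..q-k} theta_i * theta_{i+k},
and rho(k) = gamma(k) / gamma(0). Sigma^2 cancels.
  numerator   = (1)*(-0.709) = -0.709.
  denominator = (1)^2 + (-0.34)^2 + (0.137)^2 + (-0.709)^2 = 1.63705.
  rho(3) = -0.709 / 1.63705 = -0.4331.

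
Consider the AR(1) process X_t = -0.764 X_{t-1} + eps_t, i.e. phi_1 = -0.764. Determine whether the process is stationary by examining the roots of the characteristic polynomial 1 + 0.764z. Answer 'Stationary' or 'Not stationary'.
\text{Stationary}

The AR(p) characteristic polynomial is P(z) = 1 + 0.764z.
Stationarity requires all roots to lie outside the unit circle, i.e. |z| > 1 for every root.
This is linear in z: 1 + (0.764) z = 0  =>  z = -1/(0.764) = -1.308901,  |z| = 1.308901.
Moduli of all roots: 1.3089.
All moduli strictly greater than 1? Yes.
Verdict: Stationary.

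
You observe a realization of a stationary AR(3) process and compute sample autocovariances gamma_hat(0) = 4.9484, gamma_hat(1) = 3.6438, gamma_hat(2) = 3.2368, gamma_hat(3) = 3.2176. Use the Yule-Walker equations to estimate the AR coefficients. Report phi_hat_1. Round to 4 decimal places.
\hat\phi_{1} = 0.4960

The Yule-Walker equations for an AR(p) process read, in matrix form,
  Gamma_p phi = r_p,   with   (Gamma_p)_{ij} = gamma(|i - j|),
                       (r_p)_i = gamma(i),   i,j = 1..p.
Substitute the sample gammas (Toeplitz matrix and right-hand side of size 3):
  Gamma_p = [[4.9484, 3.6438, 3.2368], [3.6438, 4.9484, 3.6438], [3.2368, 3.6438, 4.9484]]
  r_p     = [3.6438, 3.2368, 3.2176]
Written out (R1..R3):
  (R1) 4.9484 phi_1 + 3.6438 phi_2 + 3.2368 phi_3 = 3.6438
  (R2) 3.6438 phi_1 + 4.9484 phi_2 + 3.6438 phi_3 = 3.2368
  (R3) 3.2368 phi_1 + 3.6438 phi_2 + 4.9484 phi_3 = 3.2176
Gaussian elimination:
  R2 <- R2 - (3.6438/4.9484) R1 = R2 - (0.736359) R1:  2.265254 phi_2 + 1.260352 phi_3 = 0.553654
  R3 <- R3 - (3.2368/4.9484) R1 = R3 - (0.65411) R1:  1.260352 phi_2 + 2.831175 phi_3 = 0.834152
  R3 <- R3 - (1.260352/2.265254) R2 = R3 - (0.556385) R2:  2.129935 phi_3 = 0.526108
Back-substitution:
  phi_hat_3 = 0.526108 / 2.129935 = 0.247007
  phi_hat_2 = (0.553654 - (1.260352)(0.247007)) / 2.265254 = 0.106981
  phi_hat_1 = (3.6438 - (3.6438)(0.106981) - (3.2368)(0.247007)) / 4.9484 = 0.496013
So phi_hat = [0.4960, 0.1070, 0.2470].
Therefore phi_hat_1 = 0.4960.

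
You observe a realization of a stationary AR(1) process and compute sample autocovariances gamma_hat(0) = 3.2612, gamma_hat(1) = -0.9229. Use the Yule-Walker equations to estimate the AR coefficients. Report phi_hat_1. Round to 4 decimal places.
\hat\phi_{1} = -0.2830

The Yule-Walker equations for an AR(p) process read, in matrix form,
  Gamma_p phi = r_p,   with   (Gamma_p)_{ij} = gamma(|i - j|),
                       (r_p)_i = gamma(i),   i,j = 1..p.
Substitute the sample gammas (Toeplitz matrix and right-hand side of size 1):
  Gamma_p = [[3.2612]]
  r_p     = [-0.9229]
With p = 1 this is the single equation gamma(0) phi_1 = gamma(1):
  phi_hat_1 = gamma(1) / gamma(0) = -0.9229 / 3.2612 = -0.2830.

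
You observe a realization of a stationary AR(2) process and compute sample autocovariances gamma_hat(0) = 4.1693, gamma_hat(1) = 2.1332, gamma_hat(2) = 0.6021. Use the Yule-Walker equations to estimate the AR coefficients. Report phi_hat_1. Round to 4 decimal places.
\hat\phi_{1} = 0.5930

The Yule-Walker equations for an AR(p) process read, in matrix form,
  Gamma_p phi = r_p,   with   (Gamma_p)_{ij} = gamma(|i - j|),
                       (r_p)_i = gamma(i),   i,j = 1..p.
Substitute the sample gammas (Toeplitz matrix and right-hand side of size 2):
  Gamma_p = [[4.1693, 2.1332], [2.1332, 4.1693]]
  r_p     = [2.1332, 0.6021]
Written out:
  4.1693 phi_1 + 2.1332 phi_2 = 2.1332
  2.1332 phi_1 + 4.1693 phi_2 = 0.6021
Solve by Cramer's rule:
  det = gamma(0)^2 - gamma(1)^2 = (4.1693)^2 - (2.1332)^2 = 17.38306249 - 4.55054224 = 12.83252025
  phi_hat_1 = [gamma(1) gamma(0) - gamma(1) gamma(2)] / det = [(2.1332)(4.1693) - (2.1332)(0.6021)] / 12.83252025 = 7.60955104 / 12.83252025 = 0.593
  phi_hat_2 = [gamma(0) gamma(2) - gamma(1)^2] / det = [(4.1693)(0.6021) - (2.1332)^2] / 12.83252025 = -2.04020671 / 12.83252025 = -0.159
So phi_hat = [0.5930, -0.1590].
Therefore phi_hat_1 = 0.5930.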